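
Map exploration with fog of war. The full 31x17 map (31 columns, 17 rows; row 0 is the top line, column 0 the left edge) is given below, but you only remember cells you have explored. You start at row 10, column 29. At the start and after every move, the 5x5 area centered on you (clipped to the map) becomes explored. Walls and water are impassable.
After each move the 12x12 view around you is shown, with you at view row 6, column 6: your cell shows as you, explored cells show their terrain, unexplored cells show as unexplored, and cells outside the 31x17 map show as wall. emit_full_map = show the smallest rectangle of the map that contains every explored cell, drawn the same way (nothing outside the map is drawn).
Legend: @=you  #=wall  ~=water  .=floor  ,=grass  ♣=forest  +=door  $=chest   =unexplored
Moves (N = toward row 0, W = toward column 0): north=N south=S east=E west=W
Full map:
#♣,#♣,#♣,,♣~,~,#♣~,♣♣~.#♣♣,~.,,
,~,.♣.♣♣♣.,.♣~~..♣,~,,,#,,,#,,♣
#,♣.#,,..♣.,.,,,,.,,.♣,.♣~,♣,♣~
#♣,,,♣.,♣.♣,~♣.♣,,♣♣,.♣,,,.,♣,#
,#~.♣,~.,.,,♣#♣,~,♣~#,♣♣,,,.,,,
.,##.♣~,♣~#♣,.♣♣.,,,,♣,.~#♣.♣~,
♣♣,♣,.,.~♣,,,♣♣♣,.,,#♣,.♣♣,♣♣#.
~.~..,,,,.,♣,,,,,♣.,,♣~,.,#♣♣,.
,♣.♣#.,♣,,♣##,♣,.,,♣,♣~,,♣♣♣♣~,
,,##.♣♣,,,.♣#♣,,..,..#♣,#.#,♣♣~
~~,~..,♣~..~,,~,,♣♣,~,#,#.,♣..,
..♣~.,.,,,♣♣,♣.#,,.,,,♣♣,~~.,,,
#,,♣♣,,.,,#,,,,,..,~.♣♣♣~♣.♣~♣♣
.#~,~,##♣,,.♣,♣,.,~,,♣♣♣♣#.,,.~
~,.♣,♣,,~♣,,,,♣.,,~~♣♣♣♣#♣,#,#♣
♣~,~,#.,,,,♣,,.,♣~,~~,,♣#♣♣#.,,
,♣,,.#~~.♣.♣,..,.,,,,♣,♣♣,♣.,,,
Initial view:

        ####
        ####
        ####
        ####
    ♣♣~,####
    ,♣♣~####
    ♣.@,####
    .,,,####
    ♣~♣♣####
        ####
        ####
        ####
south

        ####
        ####
        ####
    ♣♣~,####
    ,♣♣~####
    ♣..,####
    .,@,####
    ♣~♣♣####
    ,,.~####
        ####
        ####
        ####

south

        ####
        ####
    ♣♣~,####
    ,♣♣~####
    ♣..,####
    .,,,####
    ♣~@♣####
    ,,.~####
    #,#♣####
        ####
        ####
############

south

        ####
    ♣♣~,####
    ,♣♣~####
    ♣..,####
    .,,,####
    ♣~♣♣####
    ,,@~####
    #,#♣####
    #.,,####
        ####
############
############

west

         ###
     ♣♣~,###
     ,♣♣~###
     ♣..,###
    ~.,,,###
    .♣~♣♣###
    .,@.~###
    ,#,#♣###
    ♣#.,,###
         ###
############
############

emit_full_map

 ♣♣~,
 ,♣♣~
 ♣..,
~.,,,
.♣~♣♣
.,@.~
,#,#♣
♣#.,,

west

          ##
      ♣♣~,##
      ,♣♣~##
      ♣..,##
    ~~.,,,##
    ♣.♣~♣♣##
    #.@,.~##
    ♣,#,#♣##
    ♣♣#.,,##
          ##
############
############

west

           #
       ♣♣~,#
       ,♣♣~#
       ♣..,#
    ,~~.,,,#
    ~♣.♣~♣♣#
    ♣#@,,.~#
    #♣,#,#♣#
    #♣♣#.,,#
           #
############
############

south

       ♣♣~,#
       ,♣♣~#
       ♣..,#
    ,~~.,,,#
    ~♣.♣~♣♣#
    ♣#.,,.~#
    #♣@#,#♣#
    #♣♣#.,,#
    ♣,♣.,  #
############
############
############

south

       ,♣♣~#
       ♣..,#
    ,~~.,,,#
    ~♣.♣~♣♣#
    ♣#.,,.~#
    #♣,#,#♣#
    #♣@#.,,#
    ♣,♣.,  #
############
############
############
############

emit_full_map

   ♣♣~,
   ,♣♣~
   ♣..,
,~~.,,,
~♣.♣~♣♣
♣#.,,.~
#♣,#,#♣
#♣@#.,,
♣,♣.,  

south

       ♣..,#
    ,~~.,,,#
    ~♣.♣~♣♣#
    ♣#.,,.~#
    #♣,#,#♣#
    #♣♣#.,,#
    ♣,@.,  #
############
############
############
############
############

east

      ♣..,##
   ,~~.,,,##
   ~♣.♣~♣♣##
   ♣#.,,.~##
   #♣,#,#♣##
   #♣♣#.,,##
   ♣,♣@,, ##
############
############
############
############
############

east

     ♣..,###
  ,~~.,,,###
  ~♣.♣~♣♣###
  ♣#.,,.~###
  #♣,#,#♣###
  #♣♣#.,,###
  ♣,♣.@,,###
############
############
############
############
############

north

     ,♣♣~###
     ♣..,###
  ,~~.,,,###
  ~♣.♣~♣♣###
  ♣#.,,.~###
  #♣,#,#♣###
  #♣♣#@,,###
  ♣,♣.,,,###
############
############
############
############

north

     ♣♣~,###
     ,♣♣~###
     ♣..,###
  ,~~.,,,###
  ~♣.♣~♣♣###
  ♣#.,,.~###
  #♣,#@#♣###
  #♣♣#.,,###
  ♣,♣.,,,###
############
############
############

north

         ###
     ♣♣~,###
     ,♣♣~###
     ♣..,###
  ,~~.,,,###
  ~♣.♣~♣♣###
  ♣#.,@.~###
  #♣,#,#♣###
  #♣♣#.,,###
  ♣,♣.,,,###
############
############

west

          ##
      ♣♣~,##
      ,♣♣~##
      ♣..,##
   ,~~.,,,##
   ~♣.♣~♣♣##
   ♣#.@,.~##
   #♣,#,#♣##
   #♣♣#.,,##
   ♣,♣.,,,##
############
############

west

           #
       ♣♣~,#
       ,♣♣~#
       ♣..,#
    ,~~.,,,#
    ~♣.♣~♣♣#
    ♣#@,,.~#
    #♣,#,#♣#
    #♣♣#.,,#
    ♣,♣.,,,#
############
############

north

           #
           #
       ♣♣~,#
       ,♣♣~#
    #.,♣..,#
    ,~~.,,,#
    ~♣@♣~♣♣#
    ♣#.,,.~#
    #♣,#,#♣#
    #♣♣#.,,#
    ♣,♣.,,,#
############

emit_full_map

   ♣♣~,
   ,♣♣~
#.,♣..,
,~~.,,,
~♣@♣~♣♣
♣#.,,.~
#♣,#,#♣
#♣♣#.,,
♣,♣.,,,

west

            
            
        ♣♣~,
        ,♣♣~
    ,#.,♣..,
    ♣,~~.,,,
    ♣~@.♣~♣♣
    ♣♣#.,,.~
    ♣#♣,#,#♣
     #♣♣#.,,
     ♣,♣.,,,
############

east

           #
           #
       ♣♣~,#
       ,♣♣~#
   ,#.,♣..,#
   ♣,~~.,,,#
   ♣~♣@♣~♣♣#
   ♣♣#.,,.~#
   ♣#♣,#,#♣#
    #♣♣#.,,#
    ♣,♣.,,,#
############

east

          ##
          ##
      ♣♣~,##
      ,♣♣~##
  ,#.,♣..,##
  ♣,~~.,,,##
  ♣~♣.@~♣♣##
  ♣♣#.,,.~##
  ♣#♣,#,#♣##
   #♣♣#.,,##
   ♣,♣.,,,##
############

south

          ##
      ♣♣~,##
      ,♣♣~##
  ,#.,♣..,##
  ♣,~~.,,,##
  ♣~♣.♣~♣♣##
  ♣♣#.@,.~##
  ♣#♣,#,#♣##
   #♣♣#.,,##
   ♣,♣.,,,##
############
############

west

           #
       ♣♣~,#
       ,♣♣~#
   ,#.,♣..,#
   ♣,~~.,,,#
   ♣~♣.♣~♣♣#
   ♣♣#@,,.~#
   ♣#♣,#,#♣#
    #♣♣#.,,#
    ♣,♣.,,,#
############
############

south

       ♣♣~,#
       ,♣♣~#
   ,#.,♣..,#
   ♣,~~.,,,#
   ♣~♣.♣~♣♣#
   ♣♣#.,,.~#
   ♣#♣@#,#♣#
    #♣♣#.,,#
    ♣,♣.,,,#
############
############
############

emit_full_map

    ♣♣~,
    ,♣♣~
,#.,♣..,
♣,~~.,,,
♣~♣.♣~♣♣
♣♣#.,,.~
♣#♣@#,#♣
 #♣♣#.,,
 ♣,♣.,,,

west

        ♣♣~,
        ,♣♣~
    ,#.,♣..,
    ♣,~~.,,,
    ♣~♣.♣~♣♣
    ♣♣#.,,.~
    ♣#@,#,#♣
    ♣#♣♣#.,,
    ♣♣,♣.,,,
############
############
############

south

        ,♣♣~
    ,#.,♣..,
    ♣,~~.,,,
    ♣~♣.♣~♣♣
    ♣♣#.,,.~
    ♣#♣,#,#♣
    ♣#@♣#.,,
    ♣♣,♣.,,,
############
############
############
############

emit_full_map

    ♣♣~,
    ,♣♣~
,#.,♣..,
♣,~~.,,,
♣~♣.♣~♣♣
♣♣#.,,.~
♣#♣,#,#♣
♣#@♣#.,,
♣♣,♣.,,,


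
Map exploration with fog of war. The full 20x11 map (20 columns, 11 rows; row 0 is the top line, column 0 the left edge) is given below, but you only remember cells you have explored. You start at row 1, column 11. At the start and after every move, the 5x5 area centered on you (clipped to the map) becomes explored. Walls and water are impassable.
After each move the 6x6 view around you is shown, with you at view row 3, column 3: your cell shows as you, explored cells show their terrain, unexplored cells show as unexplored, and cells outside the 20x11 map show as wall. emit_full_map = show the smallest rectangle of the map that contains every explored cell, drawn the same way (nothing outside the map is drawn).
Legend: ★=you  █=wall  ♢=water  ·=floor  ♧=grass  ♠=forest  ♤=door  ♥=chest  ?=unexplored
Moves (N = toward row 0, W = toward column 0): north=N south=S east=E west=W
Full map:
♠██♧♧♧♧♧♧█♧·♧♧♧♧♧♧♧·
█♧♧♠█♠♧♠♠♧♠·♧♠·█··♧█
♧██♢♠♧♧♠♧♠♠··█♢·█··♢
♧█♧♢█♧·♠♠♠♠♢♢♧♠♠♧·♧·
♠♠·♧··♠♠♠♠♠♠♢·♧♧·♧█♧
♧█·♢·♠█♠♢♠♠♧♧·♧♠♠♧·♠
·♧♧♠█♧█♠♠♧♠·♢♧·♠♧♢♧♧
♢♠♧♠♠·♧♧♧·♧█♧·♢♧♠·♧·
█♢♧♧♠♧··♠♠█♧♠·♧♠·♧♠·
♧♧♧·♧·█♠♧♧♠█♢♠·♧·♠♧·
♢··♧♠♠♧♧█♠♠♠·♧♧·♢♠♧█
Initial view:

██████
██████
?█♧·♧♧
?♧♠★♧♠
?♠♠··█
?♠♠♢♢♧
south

██████
?█♧·♧♧
?♧♠·♧♠
?♠♠★·█
?♠♠♢♢♧
?♠♠♠♢·

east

██████
█♧·♧♧♧
♧♠·♧♠·
♠♠·★█♢
♠♠♢♢♧♠
♠♠♠♢·♧

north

██████
██████
█♧·♧♧♧
♧♠·★♠·
♠♠··█♢
♠♠♢♢♧♠

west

██████
██████
?█♧·♧♧
?♧♠★♧♠
?♠♠··█
?♠♠♢♢♧

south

██████
?█♧·♧♧
?♧♠·♧♠
?♠♠★·█
?♠♠♢♢♧
?♠♠♠♢·

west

██████
?♧█♧·♧
?♠♧♠·♧
?♧♠★··
?♠♠♠♢♢
?♠♠♠♠♢

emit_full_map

♧█♧·♧♧♧
♠♧♠·♧♠·
♧♠★··█♢
♠♠♠♢♢♧♠
♠♠♠♠♢·♧

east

██████
♧█♧·♧♧
♠♧♠·♧♠
♧♠♠★·█
♠♠♠♢♢♧
♠♠♠♠♢·

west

██████
?♧█♧·♧
?♠♧♠·♧
?♧♠★··
?♠♠♠♢♢
?♠♠♠♠♢

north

██████
██████
?♧█♧·♧
?♠♧★·♧
?♧♠♠··
?♠♠♠♢♢

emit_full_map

♧█♧·♧♧♧
♠♧★·♧♠·
♧♠♠··█♢
♠♠♠♢♢♧♠
♠♠♠♠♢·♧


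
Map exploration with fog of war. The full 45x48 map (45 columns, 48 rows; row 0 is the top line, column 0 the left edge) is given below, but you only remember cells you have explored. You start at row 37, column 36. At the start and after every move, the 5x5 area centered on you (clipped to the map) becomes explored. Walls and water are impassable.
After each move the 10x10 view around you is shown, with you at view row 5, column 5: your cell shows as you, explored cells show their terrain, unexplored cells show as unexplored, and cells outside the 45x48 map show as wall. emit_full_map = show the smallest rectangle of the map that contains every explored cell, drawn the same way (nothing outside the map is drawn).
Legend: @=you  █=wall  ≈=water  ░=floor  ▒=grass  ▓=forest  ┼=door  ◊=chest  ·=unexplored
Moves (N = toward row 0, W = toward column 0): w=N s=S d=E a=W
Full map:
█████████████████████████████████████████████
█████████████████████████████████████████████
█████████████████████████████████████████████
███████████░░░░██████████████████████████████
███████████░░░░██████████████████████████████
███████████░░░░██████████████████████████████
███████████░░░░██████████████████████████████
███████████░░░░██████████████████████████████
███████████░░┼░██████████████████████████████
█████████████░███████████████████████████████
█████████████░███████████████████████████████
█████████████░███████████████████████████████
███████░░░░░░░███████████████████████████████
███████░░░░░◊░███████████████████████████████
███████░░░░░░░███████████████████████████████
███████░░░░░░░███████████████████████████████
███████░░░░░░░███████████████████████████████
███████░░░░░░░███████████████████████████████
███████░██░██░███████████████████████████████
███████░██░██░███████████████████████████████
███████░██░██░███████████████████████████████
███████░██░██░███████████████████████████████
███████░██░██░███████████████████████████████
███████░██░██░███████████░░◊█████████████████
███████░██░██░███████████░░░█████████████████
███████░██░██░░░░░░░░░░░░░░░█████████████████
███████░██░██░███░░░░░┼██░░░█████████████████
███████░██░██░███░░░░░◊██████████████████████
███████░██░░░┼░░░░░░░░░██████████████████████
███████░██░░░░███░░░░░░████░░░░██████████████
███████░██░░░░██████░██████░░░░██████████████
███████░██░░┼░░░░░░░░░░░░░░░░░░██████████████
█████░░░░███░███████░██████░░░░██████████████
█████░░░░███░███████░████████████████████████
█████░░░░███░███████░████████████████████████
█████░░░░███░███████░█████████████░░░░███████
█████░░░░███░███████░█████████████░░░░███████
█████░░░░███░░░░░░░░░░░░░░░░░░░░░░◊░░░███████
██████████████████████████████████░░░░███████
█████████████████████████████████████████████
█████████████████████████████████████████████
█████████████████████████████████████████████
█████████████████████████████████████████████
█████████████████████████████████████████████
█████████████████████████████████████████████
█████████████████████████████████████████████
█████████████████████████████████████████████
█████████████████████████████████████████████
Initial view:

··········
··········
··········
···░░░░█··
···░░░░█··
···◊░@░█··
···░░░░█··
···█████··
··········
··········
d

··········
··········
··········
··░░░░██··
··░░░░██··
··◊░░@██··
··░░░░██··
··██████··
··········
··········

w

··········
··········
··········
···█████··
··░░░░██··
··░░░@██··
··◊░░░██··
··░░░░██··
··██████··
··········

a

··········
··········
··········
···██████·
···░░░░██·
···░░@░██·
···◊░░░██·
···░░░░██·
···██████·
··········

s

··········
··········
···██████·
···░░░░██·
···░░░░██·
···◊░@░██·
···░░░░██·
···██████·
··········
··········

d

··········
··········
··██████··
··░░░░██··
··░░░░██··
··◊░░@██··
··░░░░██··
··██████··
··········
··········

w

··········
··········
··········
··██████··
··░░░░██··
··░░░@██··
··◊░░░██··
··░░░░██··
··██████··
··········

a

··········
··········
··········
···██████·
···░░░░██·
···░░@░██·
···◊░░░██·
···░░░░██·
···██████·
··········

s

··········
··········
···██████·
···░░░░██·
···░░░░██·
···◊░@░██·
···░░░░██·
···██████·
··········
··········

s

··········
···██████·
···░░░░██·
···░░░░██·
···◊░░░██·
···░░@░██·
···██████·
···█████··
··········
··········

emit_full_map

██████
░░░░██
░░░░██
◊░░░██
░░@░██
██████
█████·

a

··········
····██████
····░░░░██
···█░░░░██
···░◊░░░██
···█░@░░██
···███████
···██████·
··········
··········

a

··········
·····█████
·····░░░░█
···██░░░░█
···░░◊░░░█
···██@░░░█
···███████
···███████
··········
··········

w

··········
··········
·····█████
···██░░░░█
···██░░░░█
···░░@░░░█
···██░░░░█
···███████
···███████
··········

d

··········
··········
····██████
··██░░░░██
··██░░░░██
··░░◊@░░██
··██░░░░██
··████████
··███████·
··········

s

··········
····██████
··██░░░░██
··██░░░░██
··░░◊░░░██
··██░@░░██
··████████
··███████·
··········
··········

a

··········
·····█████
···██░░░░█
···██░░░░█
···░░◊░░░█
···██@░░░█
···███████
···███████
··········
··········

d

··········
····██████
··██░░░░██
··██░░░░██
··░░◊░░░██
··██░@░░██
··████████
··███████·
··········
··········

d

··········
···██████·
·██░░░░██·
·██░░░░██·
·░░◊░░░██·
·██░░@░██·
·████████·
·███████··
··········
··········


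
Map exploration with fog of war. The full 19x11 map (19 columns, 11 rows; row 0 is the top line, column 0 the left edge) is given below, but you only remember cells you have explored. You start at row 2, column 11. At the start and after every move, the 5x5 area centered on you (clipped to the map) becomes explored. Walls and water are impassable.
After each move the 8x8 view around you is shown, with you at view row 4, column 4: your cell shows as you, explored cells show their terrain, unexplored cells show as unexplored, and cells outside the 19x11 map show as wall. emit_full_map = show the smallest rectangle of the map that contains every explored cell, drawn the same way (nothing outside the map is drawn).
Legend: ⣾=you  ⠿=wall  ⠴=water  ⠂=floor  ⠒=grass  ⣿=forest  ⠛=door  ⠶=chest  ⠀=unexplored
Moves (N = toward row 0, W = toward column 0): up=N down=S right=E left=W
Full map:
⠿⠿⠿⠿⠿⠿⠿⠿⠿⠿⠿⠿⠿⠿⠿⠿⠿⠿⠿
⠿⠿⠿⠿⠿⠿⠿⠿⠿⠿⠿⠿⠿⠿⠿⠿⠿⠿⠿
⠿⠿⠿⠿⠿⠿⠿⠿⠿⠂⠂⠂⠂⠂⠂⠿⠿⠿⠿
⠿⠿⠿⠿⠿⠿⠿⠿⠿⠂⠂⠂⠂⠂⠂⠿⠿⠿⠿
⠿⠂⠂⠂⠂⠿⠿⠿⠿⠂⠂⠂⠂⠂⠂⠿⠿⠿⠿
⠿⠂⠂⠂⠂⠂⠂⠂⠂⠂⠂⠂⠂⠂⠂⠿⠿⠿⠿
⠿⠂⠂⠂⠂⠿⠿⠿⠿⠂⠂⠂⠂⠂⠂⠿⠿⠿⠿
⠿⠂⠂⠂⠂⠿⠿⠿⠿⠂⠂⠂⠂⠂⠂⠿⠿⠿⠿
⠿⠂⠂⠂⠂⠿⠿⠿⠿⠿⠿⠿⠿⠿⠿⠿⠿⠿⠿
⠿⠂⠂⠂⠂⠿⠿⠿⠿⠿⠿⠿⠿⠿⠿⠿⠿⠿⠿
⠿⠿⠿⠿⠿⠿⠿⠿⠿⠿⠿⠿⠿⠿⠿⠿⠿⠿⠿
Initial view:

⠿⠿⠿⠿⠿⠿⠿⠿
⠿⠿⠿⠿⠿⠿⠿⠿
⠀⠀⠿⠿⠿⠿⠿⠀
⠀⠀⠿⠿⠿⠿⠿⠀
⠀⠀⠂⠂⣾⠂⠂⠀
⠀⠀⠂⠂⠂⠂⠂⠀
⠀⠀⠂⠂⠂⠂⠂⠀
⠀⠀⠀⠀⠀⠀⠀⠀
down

⠿⠿⠿⠿⠿⠿⠿⠿
⠀⠀⠿⠿⠿⠿⠿⠀
⠀⠀⠿⠿⠿⠿⠿⠀
⠀⠀⠂⠂⠂⠂⠂⠀
⠀⠀⠂⠂⣾⠂⠂⠀
⠀⠀⠂⠂⠂⠂⠂⠀
⠀⠀⠂⠂⠂⠂⠂⠀
⠀⠀⠀⠀⠀⠀⠀⠀

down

⠀⠀⠿⠿⠿⠿⠿⠀
⠀⠀⠿⠿⠿⠿⠿⠀
⠀⠀⠂⠂⠂⠂⠂⠀
⠀⠀⠂⠂⠂⠂⠂⠀
⠀⠀⠂⠂⣾⠂⠂⠀
⠀⠀⠂⠂⠂⠂⠂⠀
⠀⠀⠂⠂⠂⠂⠂⠀
⠀⠀⠀⠀⠀⠀⠀⠀

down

⠀⠀⠿⠿⠿⠿⠿⠀
⠀⠀⠂⠂⠂⠂⠂⠀
⠀⠀⠂⠂⠂⠂⠂⠀
⠀⠀⠂⠂⠂⠂⠂⠀
⠀⠀⠂⠂⣾⠂⠂⠀
⠀⠀⠂⠂⠂⠂⠂⠀
⠀⠀⠂⠂⠂⠂⠂⠀
⠀⠀⠀⠀⠀⠀⠀⠀

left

⠀⠀⠀⠿⠿⠿⠿⠿
⠀⠀⠀⠂⠂⠂⠂⠂
⠀⠀⠿⠂⠂⠂⠂⠂
⠀⠀⠿⠂⠂⠂⠂⠂
⠀⠀⠂⠂⣾⠂⠂⠂
⠀⠀⠿⠂⠂⠂⠂⠂
⠀⠀⠿⠂⠂⠂⠂⠂
⠀⠀⠀⠀⠀⠀⠀⠀

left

⠀⠀⠀⠀⠿⠿⠿⠿
⠀⠀⠀⠀⠂⠂⠂⠂
⠀⠀⠿⠿⠂⠂⠂⠂
⠀⠀⠿⠿⠂⠂⠂⠂
⠀⠀⠂⠂⣾⠂⠂⠂
⠀⠀⠿⠿⠂⠂⠂⠂
⠀⠀⠿⠿⠂⠂⠂⠂
⠀⠀⠀⠀⠀⠀⠀⠀

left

⠀⠀⠀⠀⠀⠿⠿⠿
⠀⠀⠀⠀⠀⠂⠂⠂
⠀⠀⠿⠿⠿⠂⠂⠂
⠀⠀⠿⠿⠿⠂⠂⠂
⠀⠀⠂⠂⣾⠂⠂⠂
⠀⠀⠿⠿⠿⠂⠂⠂
⠀⠀⠿⠿⠿⠂⠂⠂
⠀⠀⠀⠀⠀⠀⠀⠀

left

⠀⠀⠀⠀⠀⠀⠿⠿
⠀⠀⠀⠀⠀⠀⠂⠂
⠀⠀⠿⠿⠿⠿⠂⠂
⠀⠀⠿⠿⠿⠿⠂⠂
⠀⠀⠂⠂⣾⠂⠂⠂
⠀⠀⠿⠿⠿⠿⠂⠂
⠀⠀⠿⠿⠿⠿⠂⠂
⠀⠀⠀⠀⠀⠀⠀⠀

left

⠀⠀⠀⠀⠀⠀⠀⠿
⠀⠀⠀⠀⠀⠀⠀⠂
⠀⠀⠿⠿⠿⠿⠿⠂
⠀⠀⠂⠿⠿⠿⠿⠂
⠀⠀⠂⠂⣾⠂⠂⠂
⠀⠀⠂⠿⠿⠿⠿⠂
⠀⠀⠂⠿⠿⠿⠿⠂
⠀⠀⠀⠀⠀⠀⠀⠀

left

⠀⠀⠀⠀⠀⠀⠀⠀
⠀⠀⠀⠀⠀⠀⠀⠀
⠀⠀⠿⠿⠿⠿⠿⠿
⠀⠀⠂⠂⠿⠿⠿⠿
⠀⠀⠂⠂⣾⠂⠂⠂
⠀⠀⠂⠂⠿⠿⠿⠿
⠀⠀⠂⠂⠿⠿⠿⠿
⠀⠀⠀⠀⠀⠀⠀⠀

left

⠀⠀⠀⠀⠀⠀⠀⠀
⠀⠀⠀⠀⠀⠀⠀⠀
⠀⠀⠿⠿⠿⠿⠿⠿
⠀⠀⠂⠂⠂⠿⠿⠿
⠀⠀⠂⠂⣾⠂⠂⠂
⠀⠀⠂⠂⠂⠿⠿⠿
⠀⠀⠂⠂⠂⠿⠿⠿
⠀⠀⠀⠀⠀⠀⠀⠀

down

⠀⠀⠀⠀⠀⠀⠀⠀
⠀⠀⠿⠿⠿⠿⠿⠿
⠀⠀⠂⠂⠂⠿⠿⠿
⠀⠀⠂⠂⠂⠂⠂⠂
⠀⠀⠂⠂⣾⠿⠿⠿
⠀⠀⠂⠂⠂⠿⠿⠿
⠀⠀⠂⠂⠂⠿⠿⠀
⠀⠀⠀⠀⠀⠀⠀⠀

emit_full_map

⠀⠀⠀⠀⠀⠀⠀⠿⠿⠿⠿⠿
⠀⠀⠀⠀⠀⠀⠀⠿⠿⠿⠿⠿
⠀⠀⠀⠀⠀⠀⠀⠂⠂⠂⠂⠂
⠿⠿⠿⠿⠿⠿⠿⠂⠂⠂⠂⠂
⠂⠂⠂⠿⠿⠿⠿⠂⠂⠂⠂⠂
⠂⠂⠂⠂⠂⠂⠂⠂⠂⠂⠂⠂
⠂⠂⣾⠿⠿⠿⠿⠂⠂⠂⠂⠂
⠂⠂⠂⠿⠿⠿⠿⠂⠂⠂⠂⠂
⠂⠂⠂⠿⠿⠀⠀⠀⠀⠀⠀⠀

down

⠀⠀⠿⠿⠿⠿⠿⠿
⠀⠀⠂⠂⠂⠿⠿⠿
⠀⠀⠂⠂⠂⠂⠂⠂
⠀⠀⠂⠂⠂⠿⠿⠿
⠀⠀⠂⠂⣾⠿⠿⠿
⠀⠀⠂⠂⠂⠿⠿⠀
⠀⠀⠂⠂⠂⠿⠿⠀
⠀⠀⠀⠀⠀⠀⠀⠀

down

⠀⠀⠂⠂⠂⠿⠿⠿
⠀⠀⠂⠂⠂⠂⠂⠂
⠀⠀⠂⠂⠂⠿⠿⠿
⠀⠀⠂⠂⠂⠿⠿⠿
⠀⠀⠂⠂⣾⠿⠿⠀
⠀⠀⠂⠂⠂⠿⠿⠀
⠀⠀⠿⠿⠿⠿⠿⠀
⠿⠿⠿⠿⠿⠿⠿⠿

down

⠀⠀⠂⠂⠂⠂⠂⠂
⠀⠀⠂⠂⠂⠿⠿⠿
⠀⠀⠂⠂⠂⠿⠿⠿
⠀⠀⠂⠂⠂⠿⠿⠀
⠀⠀⠂⠂⣾⠿⠿⠀
⠀⠀⠿⠿⠿⠿⠿⠀
⠿⠿⠿⠿⠿⠿⠿⠿
⠿⠿⠿⠿⠿⠿⠿⠿

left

⠿⠀⠀⠂⠂⠂⠂⠂
⠿⠀⠀⠂⠂⠂⠿⠿
⠿⠀⠂⠂⠂⠂⠿⠿
⠿⠀⠂⠂⠂⠂⠿⠿
⠿⠀⠂⠂⣾⠂⠿⠿
⠿⠀⠿⠿⠿⠿⠿⠿
⠿⠿⠿⠿⠿⠿⠿⠿
⠿⠿⠿⠿⠿⠿⠿⠿

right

⠀⠀⠂⠂⠂⠂⠂⠂
⠀⠀⠂⠂⠂⠿⠿⠿
⠀⠂⠂⠂⠂⠿⠿⠿
⠀⠂⠂⠂⠂⠿⠿⠀
⠀⠂⠂⠂⣾⠿⠿⠀
⠀⠿⠿⠿⠿⠿⠿⠀
⠿⠿⠿⠿⠿⠿⠿⠿
⠿⠿⠿⠿⠿⠿⠿⠿

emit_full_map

⠀⠀⠀⠀⠀⠀⠀⠀⠿⠿⠿⠿⠿
⠀⠀⠀⠀⠀⠀⠀⠀⠿⠿⠿⠿⠿
⠀⠀⠀⠀⠀⠀⠀⠀⠂⠂⠂⠂⠂
⠀⠿⠿⠿⠿⠿⠿⠿⠂⠂⠂⠂⠂
⠀⠂⠂⠂⠿⠿⠿⠿⠂⠂⠂⠂⠂
⠀⠂⠂⠂⠂⠂⠂⠂⠂⠂⠂⠂⠂
⠀⠂⠂⠂⠿⠿⠿⠿⠂⠂⠂⠂⠂
⠂⠂⠂⠂⠿⠿⠿⠿⠂⠂⠂⠂⠂
⠂⠂⠂⠂⠿⠿⠀⠀⠀⠀⠀⠀⠀
⠂⠂⠂⣾⠿⠿⠀⠀⠀⠀⠀⠀⠀
⠿⠿⠿⠿⠿⠿⠀⠀⠀⠀⠀⠀⠀


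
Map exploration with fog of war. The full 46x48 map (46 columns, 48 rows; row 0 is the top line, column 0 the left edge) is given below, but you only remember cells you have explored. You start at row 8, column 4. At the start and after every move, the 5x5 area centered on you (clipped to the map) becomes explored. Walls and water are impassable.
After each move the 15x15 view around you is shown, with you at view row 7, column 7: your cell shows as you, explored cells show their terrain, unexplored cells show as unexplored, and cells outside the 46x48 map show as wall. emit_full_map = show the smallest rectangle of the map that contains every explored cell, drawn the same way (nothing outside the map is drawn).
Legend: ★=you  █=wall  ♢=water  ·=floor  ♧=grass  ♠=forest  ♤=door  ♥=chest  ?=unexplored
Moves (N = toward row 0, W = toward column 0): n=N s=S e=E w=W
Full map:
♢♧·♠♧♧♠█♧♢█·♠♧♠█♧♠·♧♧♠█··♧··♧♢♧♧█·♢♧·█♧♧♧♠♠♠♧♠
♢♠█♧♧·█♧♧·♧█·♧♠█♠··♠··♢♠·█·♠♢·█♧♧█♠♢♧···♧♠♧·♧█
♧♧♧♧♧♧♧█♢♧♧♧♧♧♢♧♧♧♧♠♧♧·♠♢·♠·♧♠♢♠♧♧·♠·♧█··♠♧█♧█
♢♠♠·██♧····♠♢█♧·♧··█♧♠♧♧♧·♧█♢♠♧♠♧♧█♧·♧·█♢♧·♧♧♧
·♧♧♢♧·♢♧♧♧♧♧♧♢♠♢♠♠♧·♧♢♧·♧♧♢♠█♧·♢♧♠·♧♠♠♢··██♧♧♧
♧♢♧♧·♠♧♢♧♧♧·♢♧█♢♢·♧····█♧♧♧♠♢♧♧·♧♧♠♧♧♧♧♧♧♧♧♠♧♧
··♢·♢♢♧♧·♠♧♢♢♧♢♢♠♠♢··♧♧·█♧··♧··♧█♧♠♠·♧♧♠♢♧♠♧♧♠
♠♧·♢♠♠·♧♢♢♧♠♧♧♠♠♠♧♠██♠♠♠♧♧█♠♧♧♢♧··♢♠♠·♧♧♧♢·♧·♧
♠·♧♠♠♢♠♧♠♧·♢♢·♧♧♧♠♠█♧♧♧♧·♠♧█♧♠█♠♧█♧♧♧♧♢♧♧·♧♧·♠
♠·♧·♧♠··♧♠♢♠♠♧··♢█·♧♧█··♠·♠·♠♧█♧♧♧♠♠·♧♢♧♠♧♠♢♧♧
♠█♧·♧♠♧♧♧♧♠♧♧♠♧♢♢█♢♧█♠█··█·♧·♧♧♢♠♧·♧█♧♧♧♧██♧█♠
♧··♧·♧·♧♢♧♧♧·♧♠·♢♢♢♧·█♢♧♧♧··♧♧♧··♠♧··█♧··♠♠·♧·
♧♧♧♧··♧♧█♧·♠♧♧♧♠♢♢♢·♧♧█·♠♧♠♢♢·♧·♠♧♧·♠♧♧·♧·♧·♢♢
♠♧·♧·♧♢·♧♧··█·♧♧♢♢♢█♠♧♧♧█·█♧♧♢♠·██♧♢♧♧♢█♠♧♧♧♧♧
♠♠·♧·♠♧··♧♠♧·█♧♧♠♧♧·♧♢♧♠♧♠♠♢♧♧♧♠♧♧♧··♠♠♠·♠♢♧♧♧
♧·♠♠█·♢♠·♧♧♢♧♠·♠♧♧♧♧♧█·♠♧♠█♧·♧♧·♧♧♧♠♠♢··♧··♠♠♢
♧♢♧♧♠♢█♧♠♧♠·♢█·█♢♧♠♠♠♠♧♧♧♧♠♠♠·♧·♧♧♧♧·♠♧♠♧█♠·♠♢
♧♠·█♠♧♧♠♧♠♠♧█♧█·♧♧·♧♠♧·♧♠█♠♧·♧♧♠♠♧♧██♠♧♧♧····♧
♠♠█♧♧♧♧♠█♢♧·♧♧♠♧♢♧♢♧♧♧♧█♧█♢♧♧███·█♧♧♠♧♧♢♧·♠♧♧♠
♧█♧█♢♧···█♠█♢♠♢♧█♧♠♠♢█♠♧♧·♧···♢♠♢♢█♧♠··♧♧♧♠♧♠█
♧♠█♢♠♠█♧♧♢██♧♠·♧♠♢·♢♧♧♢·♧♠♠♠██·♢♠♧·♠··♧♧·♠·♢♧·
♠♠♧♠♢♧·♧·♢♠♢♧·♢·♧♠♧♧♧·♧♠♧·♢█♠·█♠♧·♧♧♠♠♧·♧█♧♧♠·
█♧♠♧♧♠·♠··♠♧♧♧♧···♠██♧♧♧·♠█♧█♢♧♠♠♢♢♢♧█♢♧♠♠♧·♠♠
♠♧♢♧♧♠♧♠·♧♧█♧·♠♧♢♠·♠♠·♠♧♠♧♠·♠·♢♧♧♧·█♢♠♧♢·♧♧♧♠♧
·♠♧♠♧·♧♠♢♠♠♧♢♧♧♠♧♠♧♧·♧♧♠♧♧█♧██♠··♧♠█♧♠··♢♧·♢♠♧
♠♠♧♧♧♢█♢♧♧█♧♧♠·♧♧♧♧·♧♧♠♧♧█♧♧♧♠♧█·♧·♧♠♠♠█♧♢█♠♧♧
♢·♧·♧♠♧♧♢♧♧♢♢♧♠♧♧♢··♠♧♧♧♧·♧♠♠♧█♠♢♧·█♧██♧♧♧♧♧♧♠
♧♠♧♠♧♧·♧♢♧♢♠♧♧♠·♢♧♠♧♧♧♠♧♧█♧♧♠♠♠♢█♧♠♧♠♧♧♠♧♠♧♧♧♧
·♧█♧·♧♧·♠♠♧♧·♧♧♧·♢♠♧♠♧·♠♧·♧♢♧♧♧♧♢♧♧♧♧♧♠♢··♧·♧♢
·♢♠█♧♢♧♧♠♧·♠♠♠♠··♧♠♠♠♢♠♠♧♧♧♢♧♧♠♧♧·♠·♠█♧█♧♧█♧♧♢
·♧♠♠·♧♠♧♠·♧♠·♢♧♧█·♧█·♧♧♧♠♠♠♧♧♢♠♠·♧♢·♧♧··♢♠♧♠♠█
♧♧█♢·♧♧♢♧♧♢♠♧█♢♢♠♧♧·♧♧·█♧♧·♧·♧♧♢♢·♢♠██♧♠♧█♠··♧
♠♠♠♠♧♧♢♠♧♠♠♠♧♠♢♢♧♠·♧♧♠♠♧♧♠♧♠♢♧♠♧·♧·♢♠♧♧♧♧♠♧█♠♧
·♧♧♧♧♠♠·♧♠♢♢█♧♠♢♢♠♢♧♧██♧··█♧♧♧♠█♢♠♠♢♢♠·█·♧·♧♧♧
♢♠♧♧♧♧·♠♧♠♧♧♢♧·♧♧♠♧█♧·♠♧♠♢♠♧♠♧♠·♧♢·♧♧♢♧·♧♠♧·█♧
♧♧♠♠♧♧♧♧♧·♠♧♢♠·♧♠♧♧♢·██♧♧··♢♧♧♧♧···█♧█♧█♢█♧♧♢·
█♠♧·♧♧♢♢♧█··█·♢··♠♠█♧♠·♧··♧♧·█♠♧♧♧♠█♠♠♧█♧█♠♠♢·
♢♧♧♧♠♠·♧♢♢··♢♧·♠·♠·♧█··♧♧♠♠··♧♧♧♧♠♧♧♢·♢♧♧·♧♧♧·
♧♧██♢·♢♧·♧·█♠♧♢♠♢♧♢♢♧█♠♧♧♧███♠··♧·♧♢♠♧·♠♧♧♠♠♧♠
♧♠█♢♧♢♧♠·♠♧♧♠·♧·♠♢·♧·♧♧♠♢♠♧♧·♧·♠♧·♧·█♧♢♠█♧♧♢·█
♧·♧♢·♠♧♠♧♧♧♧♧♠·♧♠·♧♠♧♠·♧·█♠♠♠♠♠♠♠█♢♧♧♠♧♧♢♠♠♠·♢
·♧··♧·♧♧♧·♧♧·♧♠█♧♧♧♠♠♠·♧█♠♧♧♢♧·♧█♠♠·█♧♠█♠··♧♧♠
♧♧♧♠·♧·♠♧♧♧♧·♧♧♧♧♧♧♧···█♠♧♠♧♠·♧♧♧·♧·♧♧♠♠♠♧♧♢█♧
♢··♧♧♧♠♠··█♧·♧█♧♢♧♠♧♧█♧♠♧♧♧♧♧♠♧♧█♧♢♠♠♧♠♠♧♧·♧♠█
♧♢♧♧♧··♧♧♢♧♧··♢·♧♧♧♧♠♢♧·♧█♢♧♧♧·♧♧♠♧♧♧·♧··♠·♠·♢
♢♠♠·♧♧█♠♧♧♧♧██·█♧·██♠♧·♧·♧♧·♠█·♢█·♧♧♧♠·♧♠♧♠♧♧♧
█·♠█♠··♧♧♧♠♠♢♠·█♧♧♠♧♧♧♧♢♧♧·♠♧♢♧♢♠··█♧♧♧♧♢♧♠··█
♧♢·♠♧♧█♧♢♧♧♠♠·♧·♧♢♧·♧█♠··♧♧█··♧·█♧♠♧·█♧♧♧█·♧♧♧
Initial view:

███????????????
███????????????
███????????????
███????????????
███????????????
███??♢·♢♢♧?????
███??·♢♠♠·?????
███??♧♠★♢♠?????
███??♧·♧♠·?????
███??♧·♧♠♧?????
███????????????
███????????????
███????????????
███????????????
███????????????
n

███????????????
███????????????
███????????????
███????????????
███????????????
███??♧♧·♠♧?????
███??♢·♢♢♧?????
███??·♢★♠·?????
███??♧♠♠♢♠?????
███??♧·♧♠·?????
███??♧·♧♠♧?????
███????????????
███????????????
███????????????
███????????????

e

██?????????????
██?????????????
██?????????????
██?????????????
██?????????????
██??♧♧·♠♧♢?????
██??♢·♢♢♧♧?????
██??·♢♠★·♧?????
██??♧♠♠♢♠♧?????
██??♧·♧♠··?????
██??♧·♧♠♧??????
██?????????????
██?????????????
██?????????????
██?????????????

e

█??????????????
█??????????????
█??????????????
█??????????????
█??????????????
█??♧♧·♠♧♢♧?????
█??♢·♢♢♧♧·?????
█??·♢♠♠★♧♢?????
█??♧♠♠♢♠♧♠?????
█??♧·♧♠··♧?????
█??♧·♧♠♧???????
█??????????????
█??????????????
█??????????????
█??????????????

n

███████████████
█??????????????
█??????????????
█??????????????
█??????????????
█????♧·♢♧♧?????
█??♧♧·♠♧♢♧?????
█??♢·♢♢★♧·?????
█??·♢♠♠·♧♢?????
█??♧♠♠♢♠♧♠?????
█??♧·♧♠··♧?????
█??♧·♧♠♧???????
█??????????????
█??????????????
█??????????????

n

███████████████
███████████████
█??????????????
█??????????????
█??????????????
█????██♧··?????
█????♧·♢♧♧?????
█??♧♧·♠★♢♧?????
█??♢·♢♢♧♧·?????
█??·♢♠♠·♧♢?????
█??♧♠♠♢♠♧♠?????
█??♧·♧♠··♧?????
█??♧·♧♠♧???????
█??????????????
█??????????????

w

███████████████
███████████████
██?????????????
██?????????????
██?????????????
██???·██♧··????
██???♢♧·♢♧♧????
██??♧♧·★♧♢♧????
██??♢·♢♢♧♧·????
██??·♢♠♠·♧♢????
██??♧♠♠♢♠♧♠????
██??♧·♧♠··♧????
██??♧·♧♠♧??????
██?????????????
██?????????????

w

███████████████
███████████████
███????????????
███????????????
███????????????
███??♠·██♧··???
███??♧♢♧·♢♧♧???
███??♧♧★♠♧♢♧???
███??♢·♢♢♧♧·???
███??·♢♠♠·♧♢???
███??♧♠♠♢♠♧♠???
███??♧·♧♠··♧???
███??♧·♧♠♧?????
███????????????
███????????????

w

███████████████
███████████████
████???????????
████???????????
████???????????
████?♠♠·██♧··??
████?♧♧♢♧·♢♧♧??
████?♢♧★·♠♧♢♧??
████?·♢·♢♢♧♧·??
████?♧·♢♠♠·♧♢??
████??♧♠♠♢♠♧♠??
████??♧·♧♠··♧??
████??♧·♧♠♧????
████???????????
████???????????

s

███████████████
████???????????
████???????????
████???????????
████?♠♠·██♧··??
████?♧♧♢♧·♢♧♧??
████?♢♧♧·♠♧♢♧??
████?·♢★♢♢♧♧·??
████?♧·♢♠♠·♧♢??
████?·♧♠♠♢♠♧♠??
████??♧·♧♠··♧??
████??♧·♧♠♧????
████???????????
████???????????
████???????????

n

███████████████
███████████████
████???????????
████???????????
████???????????
████?♠♠·██♧··??
████?♧♧♢♧·♢♧♧??
████?♢♧★·♠♧♢♧??
████?·♢·♢♢♧♧·??
████?♧·♢♠♠·♧♢??
████?·♧♠♠♢♠♧♠??
████??♧·♧♠··♧??
████??♧·♧♠♧????
████???????????
████???????????

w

███████████████
███████████████
█████??????????
█████??????????
█████??????????
█████♢♠♠·██♧··?
█████·♧♧♢♧·♢♧♧?
█████♧♢★♧·♠♧♢♧?
█████··♢·♢♢♧♧·?
█████♠♧·♢♠♠·♧♢?
█████?·♧♠♠♢♠♧♠?
█████??♧·♧♠··♧?
█████??♧·♧♠♧???
█████??????????
█████??????????

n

███████████████
███████████████
███████████████
█████??????????
█████??????????
█████♧♧♧♧♧?????
█████♢♠♠·██♧··?
█████·♧★♢♧·♢♧♧?
█████♧♢♧♧·♠♧♢♧?
█████··♢·♢♢♧♧·?
█████♠♧·♢♠♠·♧♢?
█████?·♧♠♠♢♠♧♠?
█████??♧·♧♠··♧?
█████??♧·♧♠♧???
█████??????????

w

███████████████
███████████████
███████████████
██████?????????
██████?????????
██████♧♧♧♧♧????
██████♢♠♠·██♧··
██████·★♧♢♧·♢♧♧
██████♧♢♧♧·♠♧♢♧
██████··♢·♢♢♧♧·
██████♠♧·♢♠♠·♧♢
██████?·♧♠♠♢♠♧♠
██████??♧·♧♠··♧
██████??♧·♧♠♧??
██████?????????

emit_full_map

♧♧♧♧♧????
♢♠♠·██♧··
·★♧♢♧·♢♧♧
♧♢♧♧·♠♧♢♧
··♢·♢♢♧♧·
♠♧·♢♠♠·♧♢
?·♧♠♠♢♠♧♠
??♧·♧♠··♧
??♧·♧♠♧??
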